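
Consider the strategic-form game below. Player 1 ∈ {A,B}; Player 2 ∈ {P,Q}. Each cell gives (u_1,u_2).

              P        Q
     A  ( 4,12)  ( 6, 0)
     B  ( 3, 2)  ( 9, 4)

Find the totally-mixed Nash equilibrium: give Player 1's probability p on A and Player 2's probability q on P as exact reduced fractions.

p=1/7, q=3/4

P1 indiff ⇒ q·4+(1-q)·6 = q·3+(1-q)·9 ⇒ q(1) = (1-q)(3) ⇒ q = 3/4
P2 indiff ⇒ p·12+(1-p)·2 = p·0+(1-p)·4 ⇒ p(12) = (1-p)(2) ⇒ p = 1/7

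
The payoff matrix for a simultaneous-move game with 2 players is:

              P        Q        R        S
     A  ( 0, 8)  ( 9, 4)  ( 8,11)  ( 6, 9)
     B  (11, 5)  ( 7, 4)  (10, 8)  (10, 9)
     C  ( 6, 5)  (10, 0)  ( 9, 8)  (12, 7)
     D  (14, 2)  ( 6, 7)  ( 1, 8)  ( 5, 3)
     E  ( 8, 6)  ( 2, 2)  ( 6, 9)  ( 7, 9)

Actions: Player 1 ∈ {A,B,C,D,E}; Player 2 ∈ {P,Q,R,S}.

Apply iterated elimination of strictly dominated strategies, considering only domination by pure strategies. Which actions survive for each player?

P1 drop A (C beats it: P:6>0 Q:10>9 R:9>8 S:12>6)
P1 drop E (B beats it: P:11>8 Q:7>2 R:10>6 S:10>7)
P2 drop P (R beats it: B:8>5 C:8>5 D:8>2)
P1 drop D (B beats it: Q:7>6 R:10>1 S:10>5)
P2 drop Q (R beats it: B:8>4 C:8>0)
P1→{B,C} P2→{R,S}

Survivors P1:{B,C} P2:{R,S}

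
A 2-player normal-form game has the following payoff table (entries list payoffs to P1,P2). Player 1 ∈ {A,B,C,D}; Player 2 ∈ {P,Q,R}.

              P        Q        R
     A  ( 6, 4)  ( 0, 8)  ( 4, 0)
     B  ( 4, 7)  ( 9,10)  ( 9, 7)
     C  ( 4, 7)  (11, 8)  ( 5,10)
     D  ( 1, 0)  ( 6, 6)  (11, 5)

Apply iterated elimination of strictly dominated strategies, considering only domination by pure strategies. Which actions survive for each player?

P2 drop P (Q beats it: A:8>4 B:10>7 C:8>7 D:6>0)
P1 drop A (B beats it: Q:9>0 R:9>4)
P1→{B,C,D} P2→{Q,R}

IESDS → P1:{B,C,D} P2:{Q,R}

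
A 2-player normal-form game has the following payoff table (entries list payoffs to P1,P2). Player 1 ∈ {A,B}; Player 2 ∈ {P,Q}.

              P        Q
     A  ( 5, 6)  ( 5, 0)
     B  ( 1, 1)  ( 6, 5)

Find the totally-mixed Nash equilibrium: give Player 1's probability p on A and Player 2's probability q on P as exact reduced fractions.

P1 indiff ⇒ q·5+(1-q)·5 = q·1+(1-q)·6 ⇒ q(4) = (1-q)(1) ⇒ q = 1/5
P2 indiff ⇒ p·6+(1-p)·1 = p·0+(1-p)·5 ⇒ p(6) = (1-p)(4) ⇒ p = 2/5

p=2/5, q=1/5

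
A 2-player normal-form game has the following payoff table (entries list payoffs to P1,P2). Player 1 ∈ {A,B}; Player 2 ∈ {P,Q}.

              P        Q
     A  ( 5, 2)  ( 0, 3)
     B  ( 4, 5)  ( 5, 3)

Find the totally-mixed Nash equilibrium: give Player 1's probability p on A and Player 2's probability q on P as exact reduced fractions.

P1 indiff ⇒ q·5+(1-q)·0 = q·4+(1-q)·5 ⇒ q(1) = (1-q)(5) ⇒ q = 5/6
P2 indiff ⇒ p·2+(1-p)·5 = p·3+(1-p)·3 ⇒ p(-1) = (1-p)(-2) ⇒ p = 2/3

(p,q) = (2/3, 5/6)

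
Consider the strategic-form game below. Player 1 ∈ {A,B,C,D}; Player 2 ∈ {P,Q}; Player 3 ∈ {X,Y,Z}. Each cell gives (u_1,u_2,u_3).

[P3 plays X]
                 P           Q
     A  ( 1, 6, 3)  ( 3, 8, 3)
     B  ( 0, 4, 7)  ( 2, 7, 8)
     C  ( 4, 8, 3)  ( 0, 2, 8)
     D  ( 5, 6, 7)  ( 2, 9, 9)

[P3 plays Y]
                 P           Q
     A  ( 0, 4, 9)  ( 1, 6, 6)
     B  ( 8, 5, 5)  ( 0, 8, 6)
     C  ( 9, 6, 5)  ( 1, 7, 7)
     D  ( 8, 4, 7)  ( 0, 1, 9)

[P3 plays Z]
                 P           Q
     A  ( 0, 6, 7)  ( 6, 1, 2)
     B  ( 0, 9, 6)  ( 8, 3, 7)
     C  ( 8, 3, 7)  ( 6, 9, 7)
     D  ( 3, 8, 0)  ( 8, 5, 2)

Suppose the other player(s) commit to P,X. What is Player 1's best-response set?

u_1(A vs P,X) = 1
u_1(B vs P,X) = 0
u_1(C vs P,X) = 4
u_1(D vs P,X) = 5
max payoff 5 at {D}

BR_1 = {D}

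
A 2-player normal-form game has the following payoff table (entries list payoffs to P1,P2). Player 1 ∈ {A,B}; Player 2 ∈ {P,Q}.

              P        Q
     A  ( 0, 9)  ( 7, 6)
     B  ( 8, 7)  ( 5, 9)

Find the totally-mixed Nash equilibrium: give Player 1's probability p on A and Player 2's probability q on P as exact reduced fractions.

P1 indiff ⇒ q·0+(1-q)·7 = q·8+(1-q)·5 ⇒ q(-8) = (1-q)(-2) ⇒ q = 1/5
P2 indiff ⇒ p·9+(1-p)·7 = p·6+(1-p)·9 ⇒ p(3) = (1-p)(2) ⇒ p = 2/5

p=2/5, q=1/5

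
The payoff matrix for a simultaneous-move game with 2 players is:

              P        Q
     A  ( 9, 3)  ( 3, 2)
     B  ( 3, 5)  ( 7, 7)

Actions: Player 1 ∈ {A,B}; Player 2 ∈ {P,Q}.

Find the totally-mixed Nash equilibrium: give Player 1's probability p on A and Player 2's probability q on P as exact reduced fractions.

(p,q) = (2/3, 2/5)

P1 indiff ⇒ q·9+(1-q)·3 = q·3+(1-q)·7 ⇒ q(6) = (1-q)(4) ⇒ q = 2/5
P2 indiff ⇒ p·3+(1-p)·5 = p·2+(1-p)·7 ⇒ p(1) = (1-p)(2) ⇒ p = 2/3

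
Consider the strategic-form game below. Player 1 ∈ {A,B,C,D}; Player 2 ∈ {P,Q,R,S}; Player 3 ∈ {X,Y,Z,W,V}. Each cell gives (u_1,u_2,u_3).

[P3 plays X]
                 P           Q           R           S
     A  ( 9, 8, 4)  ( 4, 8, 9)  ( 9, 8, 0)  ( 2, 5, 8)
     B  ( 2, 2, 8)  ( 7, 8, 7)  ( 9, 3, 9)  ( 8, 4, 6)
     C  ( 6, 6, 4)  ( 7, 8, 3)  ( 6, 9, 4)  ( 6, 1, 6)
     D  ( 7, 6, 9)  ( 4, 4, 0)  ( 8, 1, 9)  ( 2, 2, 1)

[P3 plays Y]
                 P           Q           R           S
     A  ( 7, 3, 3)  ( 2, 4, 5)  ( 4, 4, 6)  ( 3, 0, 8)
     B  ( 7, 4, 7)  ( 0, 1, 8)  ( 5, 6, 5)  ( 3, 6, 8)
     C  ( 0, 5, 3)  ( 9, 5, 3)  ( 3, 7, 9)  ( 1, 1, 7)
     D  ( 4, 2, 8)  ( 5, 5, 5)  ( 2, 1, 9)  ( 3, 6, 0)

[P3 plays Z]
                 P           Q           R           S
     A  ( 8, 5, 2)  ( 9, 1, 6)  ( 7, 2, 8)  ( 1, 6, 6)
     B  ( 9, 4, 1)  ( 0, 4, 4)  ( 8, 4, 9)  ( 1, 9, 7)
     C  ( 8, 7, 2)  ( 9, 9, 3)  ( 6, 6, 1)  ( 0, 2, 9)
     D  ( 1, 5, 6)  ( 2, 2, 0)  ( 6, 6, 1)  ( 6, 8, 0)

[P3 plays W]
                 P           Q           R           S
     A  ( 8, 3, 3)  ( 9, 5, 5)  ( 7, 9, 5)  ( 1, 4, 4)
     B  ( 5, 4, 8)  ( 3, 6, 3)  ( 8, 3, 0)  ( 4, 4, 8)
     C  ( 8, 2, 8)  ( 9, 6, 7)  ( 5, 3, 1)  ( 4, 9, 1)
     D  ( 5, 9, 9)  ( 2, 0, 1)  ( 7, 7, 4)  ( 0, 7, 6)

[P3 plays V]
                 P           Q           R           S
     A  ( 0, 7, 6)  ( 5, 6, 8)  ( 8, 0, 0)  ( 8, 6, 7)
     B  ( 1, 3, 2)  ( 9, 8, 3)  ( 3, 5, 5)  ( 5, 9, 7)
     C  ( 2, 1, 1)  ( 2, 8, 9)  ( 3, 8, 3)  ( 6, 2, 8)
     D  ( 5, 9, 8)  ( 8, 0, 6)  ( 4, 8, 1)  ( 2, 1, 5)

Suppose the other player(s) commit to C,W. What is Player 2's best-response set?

P2 best: {S}

u_2(P vs C,W) = 2
u_2(Q vs C,W) = 6
u_2(R vs C,W) = 3
u_2(S vs C,W) = 9
max payoff 9 at {S}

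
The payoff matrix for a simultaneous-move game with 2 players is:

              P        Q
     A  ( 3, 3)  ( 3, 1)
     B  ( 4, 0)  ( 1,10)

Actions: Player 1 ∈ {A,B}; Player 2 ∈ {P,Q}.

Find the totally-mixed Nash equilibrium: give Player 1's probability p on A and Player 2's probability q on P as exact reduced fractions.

(p,q) = (5/6, 2/3)

P1 indiff ⇒ q·3+(1-q)·3 = q·4+(1-q)·1 ⇒ q(-1) = (1-q)(-2) ⇒ q = 2/3
P2 indiff ⇒ p·3+(1-p)·0 = p·1+(1-p)·10 ⇒ p(2) = (1-p)(10) ⇒ p = 5/6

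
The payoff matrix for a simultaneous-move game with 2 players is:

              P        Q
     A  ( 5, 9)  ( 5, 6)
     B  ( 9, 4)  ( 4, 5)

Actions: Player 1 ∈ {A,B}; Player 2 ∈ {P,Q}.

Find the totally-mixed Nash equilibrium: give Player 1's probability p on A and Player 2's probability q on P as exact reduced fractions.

P1 indiff ⇒ q·5+(1-q)·5 = q·9+(1-q)·4 ⇒ q(-4) = (1-q)(-1) ⇒ q = 1/5
P2 indiff ⇒ p·9+(1-p)·4 = p·6+(1-p)·5 ⇒ p(3) = (1-p)(1) ⇒ p = 1/4

(p,q) = (1/4, 1/5)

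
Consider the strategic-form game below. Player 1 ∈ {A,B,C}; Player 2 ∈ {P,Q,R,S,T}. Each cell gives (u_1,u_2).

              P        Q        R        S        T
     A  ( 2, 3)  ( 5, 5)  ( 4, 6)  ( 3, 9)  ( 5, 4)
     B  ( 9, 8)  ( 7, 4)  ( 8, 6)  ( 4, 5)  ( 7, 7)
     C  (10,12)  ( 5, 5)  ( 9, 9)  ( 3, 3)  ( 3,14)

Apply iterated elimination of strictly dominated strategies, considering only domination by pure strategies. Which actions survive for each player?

Survivors P1:{B,C} P2:{P,T}

P1 drop A (B beats it: P:9>2 Q:7>5 R:8>4 S:4>3 T:7>5)
P2 drop Q (P beats it: B:8>4 C:12>5)
P2 drop R (P beats it: B:8>6 C:12>9)
P2 drop S (P beats it: B:8>5 C:12>3)
P1→{B,C} P2→{P,T}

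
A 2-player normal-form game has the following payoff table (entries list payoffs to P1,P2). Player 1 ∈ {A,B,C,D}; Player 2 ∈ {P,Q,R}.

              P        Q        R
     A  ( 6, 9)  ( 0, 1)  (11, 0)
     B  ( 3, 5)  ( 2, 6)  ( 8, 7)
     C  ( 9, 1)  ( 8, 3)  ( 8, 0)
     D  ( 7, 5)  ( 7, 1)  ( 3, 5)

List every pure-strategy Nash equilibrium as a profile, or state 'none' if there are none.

NE set: (C,Q)

(A,P): not NE [P1→C gives 9>6]
(A,Q): not NE [P1→C gives 8>0; P2→P gives 9>1]
(A,R): not NE [P2→P gives 9>0]
(B,P): not NE [P1→C gives 9>3; P2→R gives 7>5]
(B,Q): not NE [P1→C gives 8>2; P2→R gives 7>6]
(B,R): not NE [P1→A gives 11>8]
(C,P): not NE [P2→Q gives 3>1]
(C,Q): NE
(C,R): not NE [P1→A gives 11>8; P2→Q gives 3>0]
(D,P): not NE [P1→C gives 9>7]
(D,Q): not NE [P1→C gives 8>7; P2→R gives 5>1]
(D,R): not NE [P1→A gives 11>3]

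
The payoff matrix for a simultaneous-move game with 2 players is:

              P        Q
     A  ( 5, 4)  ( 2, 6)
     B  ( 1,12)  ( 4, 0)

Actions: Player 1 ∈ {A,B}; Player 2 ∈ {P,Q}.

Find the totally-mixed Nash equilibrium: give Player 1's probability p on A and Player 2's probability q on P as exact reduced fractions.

P1 indiff ⇒ q·5+(1-q)·2 = q·1+(1-q)·4 ⇒ q(4) = (1-q)(2) ⇒ q = 1/3
P2 indiff ⇒ p·4+(1-p)·12 = p·6+(1-p)·0 ⇒ p(-2) = (1-p)(-12) ⇒ p = 6/7

P1 mixes 6/7 on A; P2 mixes 1/3 on P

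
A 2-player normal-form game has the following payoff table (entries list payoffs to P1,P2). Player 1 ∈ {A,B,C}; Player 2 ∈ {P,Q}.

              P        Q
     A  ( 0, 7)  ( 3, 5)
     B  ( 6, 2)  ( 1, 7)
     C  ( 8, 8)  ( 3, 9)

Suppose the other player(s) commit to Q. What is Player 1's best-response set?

argmax u_1 = {A,C}

u_1(A vs Q) = 3
u_1(B vs Q) = 1
u_1(C vs Q) = 3
max payoff 3 at {A,C}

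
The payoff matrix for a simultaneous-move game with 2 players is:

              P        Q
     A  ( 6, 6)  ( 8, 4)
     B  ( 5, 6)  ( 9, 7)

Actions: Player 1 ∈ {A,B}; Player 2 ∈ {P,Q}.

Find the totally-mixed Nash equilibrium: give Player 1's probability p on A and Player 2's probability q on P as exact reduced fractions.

p=1/3, q=1/2

P1 indiff ⇒ q·6+(1-q)·8 = q·5+(1-q)·9 ⇒ q(1) = (1-q)(1) ⇒ q = 1/2
P2 indiff ⇒ p·6+(1-p)·6 = p·4+(1-p)·7 ⇒ p(2) = (1-p)(1) ⇒ p = 1/3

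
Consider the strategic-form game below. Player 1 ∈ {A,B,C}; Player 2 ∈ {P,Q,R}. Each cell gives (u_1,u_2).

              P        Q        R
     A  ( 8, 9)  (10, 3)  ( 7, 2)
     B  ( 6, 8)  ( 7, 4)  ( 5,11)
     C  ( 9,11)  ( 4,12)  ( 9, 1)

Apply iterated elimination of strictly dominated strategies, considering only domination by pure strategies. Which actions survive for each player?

IESDS → P1:{A,C} P2:{P,Q}

P1 drop B (A beats it: P:8>6 Q:10>7 R:7>5)
P2 drop R (P beats it: A:9>2 C:11>1)
P1→{A,C} P2→{P,Q}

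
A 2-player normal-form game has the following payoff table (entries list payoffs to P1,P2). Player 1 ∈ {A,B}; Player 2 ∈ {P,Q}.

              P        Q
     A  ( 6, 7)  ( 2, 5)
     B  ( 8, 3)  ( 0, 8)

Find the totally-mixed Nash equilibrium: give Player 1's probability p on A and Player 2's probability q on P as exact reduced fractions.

p=5/7, q=1/2

P1 indiff ⇒ q·6+(1-q)·2 = q·8+(1-q)·0 ⇒ q(-2) = (1-q)(-2) ⇒ q = 1/2
P2 indiff ⇒ p·7+(1-p)·3 = p·5+(1-p)·8 ⇒ p(2) = (1-p)(5) ⇒ p = 5/7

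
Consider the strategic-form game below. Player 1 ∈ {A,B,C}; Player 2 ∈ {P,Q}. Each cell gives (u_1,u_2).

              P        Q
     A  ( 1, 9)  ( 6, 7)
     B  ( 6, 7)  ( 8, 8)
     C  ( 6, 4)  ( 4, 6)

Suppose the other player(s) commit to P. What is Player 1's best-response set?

u_1(A vs P) = 1
u_1(B vs P) = 6
u_1(C vs P) = 6
max payoff 6 at {B,C}

argmax u_1 = {B,C}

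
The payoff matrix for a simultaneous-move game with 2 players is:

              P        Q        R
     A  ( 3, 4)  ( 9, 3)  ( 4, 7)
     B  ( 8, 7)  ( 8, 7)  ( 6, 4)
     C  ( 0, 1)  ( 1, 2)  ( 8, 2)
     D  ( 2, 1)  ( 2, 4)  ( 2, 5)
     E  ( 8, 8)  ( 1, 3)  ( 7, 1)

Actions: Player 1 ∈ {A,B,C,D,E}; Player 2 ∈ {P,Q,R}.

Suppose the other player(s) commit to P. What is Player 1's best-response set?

P1 best: {B,E}

u_1(A vs P) = 3
u_1(B vs P) = 8
u_1(C vs P) = 0
u_1(D vs P) = 2
u_1(E vs P) = 8
max payoff 8 at {B,E}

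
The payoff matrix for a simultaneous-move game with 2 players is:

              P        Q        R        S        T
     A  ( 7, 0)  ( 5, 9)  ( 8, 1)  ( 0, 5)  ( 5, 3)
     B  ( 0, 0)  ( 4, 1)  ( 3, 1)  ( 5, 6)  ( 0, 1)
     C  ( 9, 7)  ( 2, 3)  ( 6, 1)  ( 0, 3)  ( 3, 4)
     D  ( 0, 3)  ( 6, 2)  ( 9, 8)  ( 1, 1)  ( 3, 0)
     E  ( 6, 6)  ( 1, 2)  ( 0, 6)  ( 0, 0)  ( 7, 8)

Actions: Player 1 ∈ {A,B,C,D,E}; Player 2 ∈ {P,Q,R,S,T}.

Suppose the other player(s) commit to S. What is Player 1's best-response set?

u_1(A vs S) = 0
u_1(B vs S) = 5
u_1(C vs S) = 0
u_1(D vs S) = 1
u_1(E vs S) = 0
max payoff 5 at {B}

P1 best: {B}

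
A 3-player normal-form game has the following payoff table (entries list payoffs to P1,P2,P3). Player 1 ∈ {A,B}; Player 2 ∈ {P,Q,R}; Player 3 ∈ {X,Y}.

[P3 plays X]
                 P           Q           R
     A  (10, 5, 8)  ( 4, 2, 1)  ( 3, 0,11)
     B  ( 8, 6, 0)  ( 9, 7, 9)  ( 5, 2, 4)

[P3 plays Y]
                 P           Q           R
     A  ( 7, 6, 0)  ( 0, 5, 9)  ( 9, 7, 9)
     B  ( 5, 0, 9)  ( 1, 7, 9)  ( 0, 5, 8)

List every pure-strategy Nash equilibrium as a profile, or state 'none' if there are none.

(A,P,X): NE
(A,P,Y): not NE [P2→R gives 7>6; P3→X gives 8>0]
(A,Q,X): not NE [P1→B gives 9>4; P2→P gives 5>2; P3→Y gives 9>1]
(A,Q,Y): not NE [P1→B gives 1>0; P2→R gives 7>5]
(A,R,X): not NE [P1→B gives 5>3; P2→P gives 5>0]
(A,R,Y): not NE [P3→X gives 11>9]
(B,P,X): not NE [P1→A gives 10>8; P2→Q gives 7>6; P3→Y gives 9>0]
(B,P,Y): not NE [P1→A gives 7>5; P2→Q gives 7>0]
(B,Q,X): NE
(B,Q,Y): NE
(B,R,X): not NE [P2→Q gives 7>2; P3→Y gives 8>4]
(B,R,Y): not NE [P1→A gives 9>0; P2→Q gives 7>5]

NE set: (A,P,X), (B,Q,X), (B,Q,Y)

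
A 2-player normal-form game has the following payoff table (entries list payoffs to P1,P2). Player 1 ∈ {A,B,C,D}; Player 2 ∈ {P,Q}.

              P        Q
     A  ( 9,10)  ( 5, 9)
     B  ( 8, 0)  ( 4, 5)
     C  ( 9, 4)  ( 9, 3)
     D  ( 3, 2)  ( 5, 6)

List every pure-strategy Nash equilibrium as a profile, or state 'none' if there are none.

(A,P): NE
(A,Q): not NE [P1→C gives 9>5; P2→P gives 10>9]
(B,P): not NE [P1→C gives 9>8; P2→Q gives 5>0]
(B,Q): not NE [P1→C gives 9>4]
(C,P): NE
(C,Q): not NE [P2→P gives 4>3]
(D,P): not NE [P1→C gives 9>3; P2→Q gives 6>2]
(D,Q): not NE [P1→C gives 9>5]

NE set: (A,P), (C,P)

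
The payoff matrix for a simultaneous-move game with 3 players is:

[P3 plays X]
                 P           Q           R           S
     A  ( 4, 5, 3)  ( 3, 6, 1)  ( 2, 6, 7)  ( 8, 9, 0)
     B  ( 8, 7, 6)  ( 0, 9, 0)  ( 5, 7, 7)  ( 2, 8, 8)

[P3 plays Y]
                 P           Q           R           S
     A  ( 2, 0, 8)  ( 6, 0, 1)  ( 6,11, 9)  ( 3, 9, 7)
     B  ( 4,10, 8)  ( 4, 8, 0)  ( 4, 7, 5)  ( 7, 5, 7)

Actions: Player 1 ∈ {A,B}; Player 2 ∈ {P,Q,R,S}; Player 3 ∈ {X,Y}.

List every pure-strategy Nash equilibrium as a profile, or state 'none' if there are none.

NE set: (A,R,Y), (B,P,Y)

(A,P,X): not NE [P1→B gives 8>4; P2→S gives 9>5; P3→Y gives 8>3]
(A,P,Y): not NE [P1→B gives 4>2; P2→R gives 11>0]
(A,Q,X): not NE [P2→S gives 9>6]
(A,Q,Y): not NE [P2→R gives 11>0]
(A,R,X): not NE [P1→B gives 5>2; P2→S gives 9>6; P3→Y gives 9>7]
(A,R,Y): NE
(A,S,X): not NE [P3→Y gives 7>0]
(A,S,Y): not NE [P1→B gives 7>3; P2→R gives 11>9]
(B,P,X): not NE [P2→Q gives 9>7; P3→Y gives 8>6]
(B,P,Y): NE
(B,Q,X): not NE [P1→A gives 3>0]
(B,Q,Y): not NE [P1→A gives 6>4; P2→P gives 10>8]
(B,R,X): not NE [P2→Q gives 9>7]
(B,R,Y): not NE [P1→A gives 6>4; P2→P gives 10>7; P3→X gives 7>5]
(B,S,X): not NE [P1→A gives 8>2; P2→Q gives 9>8]
(B,S,Y): not NE [P2→P gives 10>5; P3→X gives 8>7]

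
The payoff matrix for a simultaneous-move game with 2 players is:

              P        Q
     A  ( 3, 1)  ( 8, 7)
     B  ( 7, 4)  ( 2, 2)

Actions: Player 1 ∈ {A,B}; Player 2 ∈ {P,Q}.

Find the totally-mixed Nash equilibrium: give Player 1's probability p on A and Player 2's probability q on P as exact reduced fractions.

P1 indiff ⇒ q·3+(1-q)·8 = q·7+(1-q)·2 ⇒ q(-4) = (1-q)(-6) ⇒ q = 3/5
P2 indiff ⇒ p·1+(1-p)·4 = p·7+(1-p)·2 ⇒ p(-6) = (1-p)(-2) ⇒ p = 1/4

P1 mixes 1/4 on A; P2 mixes 3/5 on P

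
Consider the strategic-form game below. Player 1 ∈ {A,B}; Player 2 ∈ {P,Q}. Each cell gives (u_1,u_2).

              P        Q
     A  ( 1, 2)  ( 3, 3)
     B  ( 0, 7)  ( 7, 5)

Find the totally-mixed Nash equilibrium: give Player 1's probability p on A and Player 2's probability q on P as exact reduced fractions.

P1 mixes 2/3 on A; P2 mixes 4/5 on P

P1 indiff ⇒ q·1+(1-q)·3 = q·0+(1-q)·7 ⇒ q(1) = (1-q)(4) ⇒ q = 4/5
P2 indiff ⇒ p·2+(1-p)·7 = p·3+(1-p)·5 ⇒ p(-1) = (1-p)(-2) ⇒ p = 2/3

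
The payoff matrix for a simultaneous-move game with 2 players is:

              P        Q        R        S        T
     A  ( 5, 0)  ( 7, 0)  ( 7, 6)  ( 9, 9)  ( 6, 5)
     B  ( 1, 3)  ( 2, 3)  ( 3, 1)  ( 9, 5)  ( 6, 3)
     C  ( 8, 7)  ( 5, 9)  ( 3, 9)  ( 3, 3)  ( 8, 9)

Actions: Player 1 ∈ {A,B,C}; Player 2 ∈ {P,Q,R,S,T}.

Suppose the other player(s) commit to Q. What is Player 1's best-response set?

u_1(A vs Q) = 7
u_1(B vs Q) = 2
u_1(C vs Q) = 5
max payoff 7 at {A}

BR_1 = {A}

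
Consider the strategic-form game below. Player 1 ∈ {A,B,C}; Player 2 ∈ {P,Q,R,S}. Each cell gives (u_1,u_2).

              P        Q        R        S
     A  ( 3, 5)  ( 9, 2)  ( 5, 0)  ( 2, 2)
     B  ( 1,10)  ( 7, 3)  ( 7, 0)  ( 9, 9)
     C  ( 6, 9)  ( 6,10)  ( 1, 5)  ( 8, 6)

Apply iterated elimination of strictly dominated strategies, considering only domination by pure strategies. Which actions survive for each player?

P2 drop R (P beats it: A:5>0 B:10>0 C:9>5)
P2 drop S (P beats it: A:5>2 B:10>9 C:9>6)
P1 drop B (A beats it: P:3>1 Q:9>7)
P1→{A,C} P2→{P,Q}

IESDS → P1:{A,C} P2:{P,Q}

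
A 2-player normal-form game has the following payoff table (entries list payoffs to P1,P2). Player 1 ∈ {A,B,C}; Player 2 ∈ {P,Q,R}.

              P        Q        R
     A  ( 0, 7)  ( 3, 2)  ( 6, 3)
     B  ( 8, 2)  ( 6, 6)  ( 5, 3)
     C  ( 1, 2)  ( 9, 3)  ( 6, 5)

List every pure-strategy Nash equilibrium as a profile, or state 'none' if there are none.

(A,P): not NE [P1→B gives 8>0]
(A,Q): not NE [P1→C gives 9>3; P2→P gives 7>2]
(A,R): not NE [P2→P gives 7>3]
(B,P): not NE [P2→Q gives 6>2]
(B,Q): not NE [P1→C gives 9>6]
(B,R): not NE [P1→C gives 6>5; P2→Q gives 6>3]
(C,P): not NE [P1→B gives 8>1; P2→R gives 5>2]
(C,Q): not NE [P2→R gives 5>3]
(C,R): NE

PSNE = {(C,R)}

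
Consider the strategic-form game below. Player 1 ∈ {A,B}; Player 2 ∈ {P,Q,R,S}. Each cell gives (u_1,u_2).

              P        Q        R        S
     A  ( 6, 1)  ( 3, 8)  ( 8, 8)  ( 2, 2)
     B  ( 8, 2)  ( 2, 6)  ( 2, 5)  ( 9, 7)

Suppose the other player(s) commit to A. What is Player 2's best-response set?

argmax u_2 = {Q,R}

u_2(P vs A) = 1
u_2(Q vs A) = 8
u_2(R vs A) = 8
u_2(S vs A) = 2
max payoff 8 at {Q,R}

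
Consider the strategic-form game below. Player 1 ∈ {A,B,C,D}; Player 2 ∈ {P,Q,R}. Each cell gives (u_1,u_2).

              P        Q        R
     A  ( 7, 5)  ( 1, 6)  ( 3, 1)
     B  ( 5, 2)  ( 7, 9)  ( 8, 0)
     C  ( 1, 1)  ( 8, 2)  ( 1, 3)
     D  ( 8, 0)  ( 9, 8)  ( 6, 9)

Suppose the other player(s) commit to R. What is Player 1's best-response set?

u_1(A vs R) = 3
u_1(B vs R) = 8
u_1(C vs R) = 1
u_1(D vs R) = 6
max payoff 8 at {B}

argmax u_1 = {B}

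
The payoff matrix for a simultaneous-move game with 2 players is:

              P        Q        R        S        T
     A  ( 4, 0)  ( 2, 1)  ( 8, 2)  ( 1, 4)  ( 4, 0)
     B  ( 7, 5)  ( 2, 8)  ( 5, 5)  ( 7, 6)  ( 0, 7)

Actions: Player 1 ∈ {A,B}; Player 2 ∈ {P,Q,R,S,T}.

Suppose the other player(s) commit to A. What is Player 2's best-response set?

BR_2 = {S}

u_2(P vs A) = 0
u_2(Q vs A) = 1
u_2(R vs A) = 2
u_2(S vs A) = 4
u_2(T vs A) = 0
max payoff 4 at {S}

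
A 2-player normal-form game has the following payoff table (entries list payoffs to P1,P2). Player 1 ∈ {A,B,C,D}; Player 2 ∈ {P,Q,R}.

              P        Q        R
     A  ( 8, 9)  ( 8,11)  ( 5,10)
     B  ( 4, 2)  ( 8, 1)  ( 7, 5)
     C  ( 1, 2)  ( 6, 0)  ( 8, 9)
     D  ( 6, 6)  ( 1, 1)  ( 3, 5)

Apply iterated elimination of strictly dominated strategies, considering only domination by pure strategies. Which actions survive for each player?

P1 drop D (A beats it: P:8>6 Q:8>1 R:5>3)
P2 drop P (R beats it: A:10>9 B:5>2 C:9>2)
P1→{A,B,C} P2→{Q,R}

Survivors P1:{A,B,C} P2:{Q,R}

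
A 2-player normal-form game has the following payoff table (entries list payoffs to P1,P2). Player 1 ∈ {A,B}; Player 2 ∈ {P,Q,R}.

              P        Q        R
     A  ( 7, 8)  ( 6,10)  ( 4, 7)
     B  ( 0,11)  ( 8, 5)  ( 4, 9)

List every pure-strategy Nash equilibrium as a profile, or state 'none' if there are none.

(A,P): not NE [P2→Q gives 10>8]
(A,Q): not NE [P1→B gives 8>6]
(A,R): not NE [P2→Q gives 10>7]
(B,P): not NE [P1→A gives 7>0]
(B,Q): not NE [P2→P gives 11>5]
(B,R): not NE [P2→P gives 11>9]

No pure NE.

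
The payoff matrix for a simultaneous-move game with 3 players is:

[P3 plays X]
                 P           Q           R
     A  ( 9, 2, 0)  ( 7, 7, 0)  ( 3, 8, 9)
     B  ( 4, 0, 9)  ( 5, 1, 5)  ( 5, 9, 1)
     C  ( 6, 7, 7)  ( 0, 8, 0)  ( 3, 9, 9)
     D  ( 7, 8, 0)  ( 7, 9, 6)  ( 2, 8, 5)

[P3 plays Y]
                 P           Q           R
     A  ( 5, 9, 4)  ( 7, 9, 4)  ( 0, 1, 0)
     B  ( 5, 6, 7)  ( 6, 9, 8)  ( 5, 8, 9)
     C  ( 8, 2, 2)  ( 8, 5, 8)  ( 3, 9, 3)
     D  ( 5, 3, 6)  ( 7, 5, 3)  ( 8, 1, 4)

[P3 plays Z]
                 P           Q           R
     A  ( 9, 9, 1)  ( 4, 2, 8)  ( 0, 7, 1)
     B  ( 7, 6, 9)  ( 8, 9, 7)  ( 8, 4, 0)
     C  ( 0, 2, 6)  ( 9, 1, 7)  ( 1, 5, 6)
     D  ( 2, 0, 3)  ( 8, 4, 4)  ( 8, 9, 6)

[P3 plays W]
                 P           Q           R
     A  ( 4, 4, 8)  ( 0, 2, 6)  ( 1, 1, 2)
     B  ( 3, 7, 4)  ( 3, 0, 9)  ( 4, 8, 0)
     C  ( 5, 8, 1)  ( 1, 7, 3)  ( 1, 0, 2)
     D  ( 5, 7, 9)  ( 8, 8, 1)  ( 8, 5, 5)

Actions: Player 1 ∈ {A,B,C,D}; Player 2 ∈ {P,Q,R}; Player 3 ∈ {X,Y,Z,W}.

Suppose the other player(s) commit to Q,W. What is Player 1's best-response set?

u_1(A vs Q,W) = 0
u_1(B vs Q,W) = 3
u_1(C vs Q,W) = 1
u_1(D vs Q,W) = 8
max payoff 8 at {D}

P1 best: {D}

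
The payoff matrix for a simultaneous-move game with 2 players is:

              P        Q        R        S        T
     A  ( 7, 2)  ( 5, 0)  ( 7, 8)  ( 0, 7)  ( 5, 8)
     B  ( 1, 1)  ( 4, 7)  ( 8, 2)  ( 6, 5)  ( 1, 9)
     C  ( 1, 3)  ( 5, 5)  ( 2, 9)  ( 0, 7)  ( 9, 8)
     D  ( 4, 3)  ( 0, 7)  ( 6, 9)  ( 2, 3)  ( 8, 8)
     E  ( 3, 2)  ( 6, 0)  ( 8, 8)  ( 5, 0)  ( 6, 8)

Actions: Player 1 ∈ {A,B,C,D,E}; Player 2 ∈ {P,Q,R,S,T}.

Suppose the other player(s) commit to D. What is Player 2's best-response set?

P2 best: {R}

u_2(P vs D) = 3
u_2(Q vs D) = 7
u_2(R vs D) = 9
u_2(S vs D) = 3
u_2(T vs D) = 8
max payoff 9 at {R}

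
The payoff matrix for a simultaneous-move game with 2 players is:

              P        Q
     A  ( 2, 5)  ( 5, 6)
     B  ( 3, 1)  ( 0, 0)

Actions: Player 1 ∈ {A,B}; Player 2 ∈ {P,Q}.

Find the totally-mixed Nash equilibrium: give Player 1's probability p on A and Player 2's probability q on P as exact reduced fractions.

P1 indiff ⇒ q·2+(1-q)·5 = q·3+(1-q)·0 ⇒ q(-1) = (1-q)(-5) ⇒ q = 5/6
P2 indiff ⇒ p·5+(1-p)·1 = p·6+(1-p)·0 ⇒ p(-1) = (1-p)(-1) ⇒ p = 1/2

P1 mixes 1/2 on A; P2 mixes 5/6 on P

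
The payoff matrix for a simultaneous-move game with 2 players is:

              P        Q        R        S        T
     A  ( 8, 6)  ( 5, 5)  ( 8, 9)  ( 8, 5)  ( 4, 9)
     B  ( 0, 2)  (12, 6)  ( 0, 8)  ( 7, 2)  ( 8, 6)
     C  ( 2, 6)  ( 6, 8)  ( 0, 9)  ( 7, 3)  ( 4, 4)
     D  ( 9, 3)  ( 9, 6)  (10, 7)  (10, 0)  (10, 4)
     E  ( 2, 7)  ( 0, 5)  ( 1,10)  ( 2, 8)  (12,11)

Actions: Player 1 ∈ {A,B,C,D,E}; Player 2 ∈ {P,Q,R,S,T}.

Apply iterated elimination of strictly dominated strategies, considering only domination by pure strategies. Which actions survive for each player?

P1 drop A (D beats it: P:9>8 Q:9>5 R:10>8 S:10>8 T:10>4)
P1 drop C (D beats it: P:9>2 Q:9>6 R:10>0 S:10>7 T:10>4)
P2 drop P (R beats it: B:8>2 D:7>3 E:10>7)
P2 drop Q (R beats it: B:8>6 D:7>6 E:10>5)
P1 drop B (D beats it: R:10>0 S:10>7 T:10>8)
P2 drop S (R beats it: D:7>0 E:10>8)
P1→{D,E} P2→{R,T}

Survivors P1:{D,E} P2:{R,T}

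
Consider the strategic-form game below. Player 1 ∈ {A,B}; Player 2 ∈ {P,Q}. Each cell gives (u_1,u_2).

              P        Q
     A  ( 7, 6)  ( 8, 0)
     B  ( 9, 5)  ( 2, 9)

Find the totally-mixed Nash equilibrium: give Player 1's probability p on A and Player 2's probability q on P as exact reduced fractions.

P1 indiff ⇒ q·7+(1-q)·8 = q·9+(1-q)·2 ⇒ q(-2) = (1-q)(-6) ⇒ q = 3/4
P2 indiff ⇒ p·6+(1-p)·5 = p·0+(1-p)·9 ⇒ p(6) = (1-p)(4) ⇒ p = 2/5

P1 mixes 2/5 on A; P2 mixes 3/4 on P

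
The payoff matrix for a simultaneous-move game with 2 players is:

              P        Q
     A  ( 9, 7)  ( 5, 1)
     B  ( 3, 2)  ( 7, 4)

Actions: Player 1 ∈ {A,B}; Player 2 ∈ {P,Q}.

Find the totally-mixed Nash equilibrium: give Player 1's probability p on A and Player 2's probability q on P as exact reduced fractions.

(p,q) = (1/4, 1/4)

P1 indiff ⇒ q·9+(1-q)·5 = q·3+(1-q)·7 ⇒ q(6) = (1-q)(2) ⇒ q = 1/4
P2 indiff ⇒ p·7+(1-p)·2 = p·1+(1-p)·4 ⇒ p(6) = (1-p)(2) ⇒ p = 1/4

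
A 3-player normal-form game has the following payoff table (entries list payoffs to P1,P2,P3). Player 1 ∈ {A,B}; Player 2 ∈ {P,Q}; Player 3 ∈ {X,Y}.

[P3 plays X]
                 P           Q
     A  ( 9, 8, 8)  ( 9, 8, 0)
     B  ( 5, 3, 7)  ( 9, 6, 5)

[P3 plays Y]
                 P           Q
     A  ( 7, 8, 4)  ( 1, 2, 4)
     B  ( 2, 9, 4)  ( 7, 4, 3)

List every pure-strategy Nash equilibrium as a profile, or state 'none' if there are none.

PSNE = {(A,P,X), (B,Q,X)}

(A,P,X): NE
(A,P,Y): not NE [P3→X gives 8>4]
(A,Q,X): not NE [P3→Y gives 4>0]
(A,Q,Y): not NE [P1→B gives 7>1; P2→P gives 8>2]
(B,P,X): not NE [P1→A gives 9>5; P2→Q gives 6>3]
(B,P,Y): not NE [P1→A gives 7>2; P3→X gives 7>4]
(B,Q,X): NE
(B,Q,Y): not NE [P2→P gives 9>4; P3→X gives 5>3]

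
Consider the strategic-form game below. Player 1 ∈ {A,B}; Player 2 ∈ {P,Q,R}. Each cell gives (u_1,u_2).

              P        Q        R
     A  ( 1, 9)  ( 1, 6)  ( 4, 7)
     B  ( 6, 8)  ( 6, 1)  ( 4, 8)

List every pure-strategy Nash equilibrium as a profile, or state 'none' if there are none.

(A,P): not NE [P1→B gives 6>1]
(A,Q): not NE [P1→B gives 6>1; P2→P gives 9>6]
(A,R): not NE [P2→P gives 9>7]
(B,P): NE
(B,Q): not NE [P2→R gives 8>1]
(B,R): NE

NE set: (B,P), (B,R)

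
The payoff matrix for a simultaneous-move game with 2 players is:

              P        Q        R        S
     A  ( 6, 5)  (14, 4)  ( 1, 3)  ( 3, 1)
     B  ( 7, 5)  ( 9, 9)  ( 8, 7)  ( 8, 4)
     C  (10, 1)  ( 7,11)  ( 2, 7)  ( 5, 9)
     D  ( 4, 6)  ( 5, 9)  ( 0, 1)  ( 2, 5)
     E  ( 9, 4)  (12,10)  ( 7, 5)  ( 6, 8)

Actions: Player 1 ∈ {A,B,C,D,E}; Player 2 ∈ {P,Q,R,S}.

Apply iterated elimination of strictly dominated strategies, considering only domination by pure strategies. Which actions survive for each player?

P1 drop D (A beats it: P:6>4 Q:14>5 R:1>0 S:3>2)
P2 drop R (Q beats it: A:4>3 B:9>7 C:11>7 E:10>5)
P2 drop S (Q beats it: A:4>1 B:9>4 C:11>9 E:10>8)
P1 drop B (E beats it: P:9>7 Q:12>9)
P1→{A,C,E} P2→{P,Q}

Survivors P1:{A,C,E} P2:{P,Q}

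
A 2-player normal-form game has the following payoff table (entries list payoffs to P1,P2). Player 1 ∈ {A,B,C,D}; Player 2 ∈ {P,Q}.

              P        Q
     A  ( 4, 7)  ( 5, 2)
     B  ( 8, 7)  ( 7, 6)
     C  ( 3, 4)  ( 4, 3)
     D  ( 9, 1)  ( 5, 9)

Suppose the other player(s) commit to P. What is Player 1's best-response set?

u_1(A vs P) = 4
u_1(B vs P) = 8
u_1(C vs P) = 3
u_1(D vs P) = 9
max payoff 9 at {D}

argmax u_1 = {D}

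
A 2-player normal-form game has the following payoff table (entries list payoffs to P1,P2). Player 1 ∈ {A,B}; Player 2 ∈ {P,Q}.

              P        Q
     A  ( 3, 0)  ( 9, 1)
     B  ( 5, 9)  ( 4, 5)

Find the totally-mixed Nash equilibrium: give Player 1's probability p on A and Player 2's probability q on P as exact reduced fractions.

(p,q) = (4/5, 5/7)

P1 indiff ⇒ q·3+(1-q)·9 = q·5+(1-q)·4 ⇒ q(-2) = (1-q)(-5) ⇒ q = 5/7
P2 indiff ⇒ p·0+(1-p)·9 = p·1+(1-p)·5 ⇒ p(-1) = (1-p)(-4) ⇒ p = 4/5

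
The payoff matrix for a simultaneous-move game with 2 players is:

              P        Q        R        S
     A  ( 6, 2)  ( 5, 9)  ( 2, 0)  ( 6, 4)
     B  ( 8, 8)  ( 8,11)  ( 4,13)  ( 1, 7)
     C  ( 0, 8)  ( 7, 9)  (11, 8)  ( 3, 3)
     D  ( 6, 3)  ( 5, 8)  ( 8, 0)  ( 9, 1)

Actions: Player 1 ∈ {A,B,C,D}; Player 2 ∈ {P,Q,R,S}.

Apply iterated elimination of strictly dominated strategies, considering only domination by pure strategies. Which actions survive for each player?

P2 drop P (Q beats it: A:9>2 B:11>8 C:9>8 D:8>3)
P2 drop S (Q beats it: A:9>4 B:11>7 C:9>3 D:8>1)
P1 drop A (B beats it: Q:8>5 R:4>2)
P1 drop D (C beats it: Q:7>5 R:11>8)
P1→{B,C} P2→{Q,R}

IESDS → P1:{B,C} P2:{Q,R}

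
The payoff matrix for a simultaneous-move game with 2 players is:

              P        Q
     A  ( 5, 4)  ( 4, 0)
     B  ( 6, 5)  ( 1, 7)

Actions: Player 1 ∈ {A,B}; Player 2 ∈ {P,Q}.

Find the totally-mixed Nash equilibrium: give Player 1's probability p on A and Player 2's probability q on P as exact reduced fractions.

p=1/3, q=3/4

P1 indiff ⇒ q·5+(1-q)·4 = q·6+(1-q)·1 ⇒ q(-1) = (1-q)(-3) ⇒ q = 3/4
P2 indiff ⇒ p·4+(1-p)·5 = p·0+(1-p)·7 ⇒ p(4) = (1-p)(2) ⇒ p = 1/3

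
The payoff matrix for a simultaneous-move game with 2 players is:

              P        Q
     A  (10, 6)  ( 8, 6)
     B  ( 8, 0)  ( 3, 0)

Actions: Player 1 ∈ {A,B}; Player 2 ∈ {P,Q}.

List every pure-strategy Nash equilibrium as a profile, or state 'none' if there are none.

NE set: (A,P), (A,Q)

(A,P): NE
(A,Q): NE
(B,P): not NE [P1→A gives 10>8]
(B,Q): not NE [P1→A gives 8>3]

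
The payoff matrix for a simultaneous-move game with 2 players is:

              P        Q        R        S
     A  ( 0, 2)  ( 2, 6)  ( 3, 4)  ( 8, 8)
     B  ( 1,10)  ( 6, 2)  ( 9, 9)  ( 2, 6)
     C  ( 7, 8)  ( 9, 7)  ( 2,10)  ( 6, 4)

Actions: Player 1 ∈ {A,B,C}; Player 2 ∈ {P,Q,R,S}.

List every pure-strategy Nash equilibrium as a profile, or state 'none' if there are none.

Nash profiles: (A,S)

(A,P): not NE [P1→C gives 7>0; P2→S gives 8>2]
(A,Q): not NE [P1→C gives 9>2; P2→S gives 8>6]
(A,R): not NE [P1→B gives 9>3; P2→S gives 8>4]
(A,S): NE
(B,P): not NE [P1→C gives 7>1]
(B,Q): not NE [P1→C gives 9>6; P2→P gives 10>2]
(B,R): not NE [P2→P gives 10>9]
(B,S): not NE [P1→A gives 8>2; P2→P gives 10>6]
(C,P): not NE [P2→R gives 10>8]
(C,Q): not NE [P2→R gives 10>7]
(C,R): not NE [P1→B gives 9>2]
(C,S): not NE [P1→A gives 8>6; P2→R gives 10>4]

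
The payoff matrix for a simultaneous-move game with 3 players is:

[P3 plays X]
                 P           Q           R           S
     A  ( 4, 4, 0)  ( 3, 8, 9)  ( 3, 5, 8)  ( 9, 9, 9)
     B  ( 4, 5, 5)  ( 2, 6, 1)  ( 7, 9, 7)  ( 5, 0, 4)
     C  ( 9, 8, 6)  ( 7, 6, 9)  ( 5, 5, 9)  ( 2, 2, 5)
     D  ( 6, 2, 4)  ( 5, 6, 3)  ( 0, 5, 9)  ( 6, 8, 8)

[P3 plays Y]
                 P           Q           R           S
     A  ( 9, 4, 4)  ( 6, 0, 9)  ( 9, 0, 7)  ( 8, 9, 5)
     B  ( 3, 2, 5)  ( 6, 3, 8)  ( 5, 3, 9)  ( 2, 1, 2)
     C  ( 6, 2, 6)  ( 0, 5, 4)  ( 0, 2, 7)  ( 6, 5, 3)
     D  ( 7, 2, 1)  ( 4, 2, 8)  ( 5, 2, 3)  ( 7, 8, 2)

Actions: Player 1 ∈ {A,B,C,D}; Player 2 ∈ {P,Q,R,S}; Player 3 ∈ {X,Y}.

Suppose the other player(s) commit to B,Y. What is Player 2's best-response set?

P2 best: {Q,R}

u_2(P vs B,Y) = 2
u_2(Q vs B,Y) = 3
u_2(R vs B,Y) = 3
u_2(S vs B,Y) = 1
max payoff 3 at {Q,R}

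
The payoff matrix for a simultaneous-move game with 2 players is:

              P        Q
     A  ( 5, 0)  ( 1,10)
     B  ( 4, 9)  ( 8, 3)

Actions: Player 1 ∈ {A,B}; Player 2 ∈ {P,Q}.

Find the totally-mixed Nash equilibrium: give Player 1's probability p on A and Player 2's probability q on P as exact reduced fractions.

P1 mixes 3/8 on A; P2 mixes 7/8 on P

P1 indiff ⇒ q·5+(1-q)·1 = q·4+(1-q)·8 ⇒ q(1) = (1-q)(7) ⇒ q = 7/8
P2 indiff ⇒ p·0+(1-p)·9 = p·10+(1-p)·3 ⇒ p(-10) = (1-p)(-6) ⇒ p = 3/8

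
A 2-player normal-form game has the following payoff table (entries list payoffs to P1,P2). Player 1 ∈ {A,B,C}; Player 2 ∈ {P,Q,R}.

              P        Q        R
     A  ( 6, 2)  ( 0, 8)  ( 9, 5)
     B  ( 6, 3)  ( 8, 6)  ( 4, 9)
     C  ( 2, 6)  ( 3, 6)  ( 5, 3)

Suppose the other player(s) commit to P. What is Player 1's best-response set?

P1 best: {A,B}

u_1(A vs P) = 6
u_1(B vs P) = 6
u_1(C vs P) = 2
max payoff 6 at {A,B}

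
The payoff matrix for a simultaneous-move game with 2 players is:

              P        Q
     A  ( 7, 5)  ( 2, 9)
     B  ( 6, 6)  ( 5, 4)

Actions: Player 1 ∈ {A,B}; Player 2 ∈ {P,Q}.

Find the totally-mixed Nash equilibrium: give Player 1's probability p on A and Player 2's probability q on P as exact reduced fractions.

p=1/3, q=3/4

P1 indiff ⇒ q·7+(1-q)·2 = q·6+(1-q)·5 ⇒ q(1) = (1-q)(3) ⇒ q = 3/4
P2 indiff ⇒ p·5+(1-p)·6 = p·9+(1-p)·4 ⇒ p(-4) = (1-p)(-2) ⇒ p = 1/3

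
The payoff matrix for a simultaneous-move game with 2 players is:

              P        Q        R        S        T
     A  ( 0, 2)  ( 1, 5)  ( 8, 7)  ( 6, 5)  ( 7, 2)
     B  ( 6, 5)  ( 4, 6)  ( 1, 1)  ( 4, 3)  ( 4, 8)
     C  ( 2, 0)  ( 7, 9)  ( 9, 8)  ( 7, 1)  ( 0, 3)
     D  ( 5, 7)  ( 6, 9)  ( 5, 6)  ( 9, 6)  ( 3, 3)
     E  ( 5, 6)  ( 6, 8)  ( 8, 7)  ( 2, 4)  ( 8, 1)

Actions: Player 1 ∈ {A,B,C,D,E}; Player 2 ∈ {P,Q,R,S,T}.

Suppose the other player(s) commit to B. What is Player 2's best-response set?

P2 best: {T}

u_2(P vs B) = 5
u_2(Q vs B) = 6
u_2(R vs B) = 1
u_2(S vs B) = 3
u_2(T vs B) = 8
max payoff 8 at {T}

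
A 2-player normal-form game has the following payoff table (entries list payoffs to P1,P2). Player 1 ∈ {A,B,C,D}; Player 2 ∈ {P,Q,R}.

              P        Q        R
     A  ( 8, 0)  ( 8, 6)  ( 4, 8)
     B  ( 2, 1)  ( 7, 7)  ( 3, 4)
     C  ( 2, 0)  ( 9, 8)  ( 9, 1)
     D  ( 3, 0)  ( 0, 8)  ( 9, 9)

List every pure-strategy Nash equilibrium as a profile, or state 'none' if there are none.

NE set: (C,Q), (D,R)

(A,P): not NE [P2→R gives 8>0]
(A,Q): not NE [P1→C gives 9>8; P2→R gives 8>6]
(A,R): not NE [P1→D gives 9>4]
(B,P): not NE [P1→A gives 8>2; P2→Q gives 7>1]
(B,Q): not NE [P1→C gives 9>7]
(B,R): not NE [P1→D gives 9>3; P2→Q gives 7>4]
(C,P): not NE [P1→A gives 8>2; P2→Q gives 8>0]
(C,Q): NE
(C,R): not NE [P2→Q gives 8>1]
(D,P): not NE [P1→A gives 8>3; P2→R gives 9>0]
(D,Q): not NE [P1→C gives 9>0; P2→R gives 9>8]
(D,R): NE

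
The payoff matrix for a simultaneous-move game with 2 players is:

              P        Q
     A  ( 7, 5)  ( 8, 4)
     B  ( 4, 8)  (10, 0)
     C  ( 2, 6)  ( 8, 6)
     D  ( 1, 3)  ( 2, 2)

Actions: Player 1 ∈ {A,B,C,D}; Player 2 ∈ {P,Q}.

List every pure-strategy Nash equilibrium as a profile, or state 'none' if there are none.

PSNE = {(A,P)}

(A,P): NE
(A,Q): not NE [P1→B gives 10>8; P2→P gives 5>4]
(B,P): not NE [P1→A gives 7>4]
(B,Q): not NE [P2→P gives 8>0]
(C,P): not NE [P1→A gives 7>2]
(C,Q): not NE [P1→B gives 10>8]
(D,P): not NE [P1→A gives 7>1]
(D,Q): not NE [P1→B gives 10>2; P2→P gives 3>2]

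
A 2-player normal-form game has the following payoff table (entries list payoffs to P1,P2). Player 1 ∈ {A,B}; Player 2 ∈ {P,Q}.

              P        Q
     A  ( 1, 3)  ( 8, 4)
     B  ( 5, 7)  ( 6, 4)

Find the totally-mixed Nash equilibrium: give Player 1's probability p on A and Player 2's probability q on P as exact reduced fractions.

P1 mixes 3/4 on A; P2 mixes 1/3 on P

P1 indiff ⇒ q·1+(1-q)·8 = q·5+(1-q)·6 ⇒ q(-4) = (1-q)(-2) ⇒ q = 1/3
P2 indiff ⇒ p·3+(1-p)·7 = p·4+(1-p)·4 ⇒ p(-1) = (1-p)(-3) ⇒ p = 3/4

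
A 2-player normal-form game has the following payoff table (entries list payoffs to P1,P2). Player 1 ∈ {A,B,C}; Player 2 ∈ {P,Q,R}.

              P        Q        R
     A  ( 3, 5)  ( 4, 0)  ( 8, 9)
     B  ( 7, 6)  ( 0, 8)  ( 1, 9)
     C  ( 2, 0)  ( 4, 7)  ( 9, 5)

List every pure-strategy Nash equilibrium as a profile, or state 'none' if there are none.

PSNE = {(C,Q)}

(A,P): not NE [P1→B gives 7>3; P2→R gives 9>5]
(A,Q): not NE [P2→R gives 9>0]
(A,R): not NE [P1→C gives 9>8]
(B,P): not NE [P2→R gives 9>6]
(B,Q): not NE [P1→C gives 4>0; P2→R gives 9>8]
(B,R): not NE [P1→C gives 9>1]
(C,P): not NE [P1→B gives 7>2; P2→Q gives 7>0]
(C,Q): NE
(C,R): not NE [P2→Q gives 7>5]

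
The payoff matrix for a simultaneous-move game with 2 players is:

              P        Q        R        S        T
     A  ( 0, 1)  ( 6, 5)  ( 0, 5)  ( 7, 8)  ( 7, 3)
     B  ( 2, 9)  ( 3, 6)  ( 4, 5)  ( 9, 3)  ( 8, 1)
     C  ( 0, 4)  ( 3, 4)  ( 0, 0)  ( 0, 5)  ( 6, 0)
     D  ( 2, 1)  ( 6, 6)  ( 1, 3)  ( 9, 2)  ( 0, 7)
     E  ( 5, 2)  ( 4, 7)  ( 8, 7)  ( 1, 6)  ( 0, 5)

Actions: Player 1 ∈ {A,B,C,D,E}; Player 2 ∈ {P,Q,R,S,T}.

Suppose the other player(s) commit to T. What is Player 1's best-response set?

u_1(A vs T) = 7
u_1(B vs T) = 8
u_1(C vs T) = 6
u_1(D vs T) = 0
u_1(E vs T) = 0
max payoff 8 at {B}

P1 best: {B}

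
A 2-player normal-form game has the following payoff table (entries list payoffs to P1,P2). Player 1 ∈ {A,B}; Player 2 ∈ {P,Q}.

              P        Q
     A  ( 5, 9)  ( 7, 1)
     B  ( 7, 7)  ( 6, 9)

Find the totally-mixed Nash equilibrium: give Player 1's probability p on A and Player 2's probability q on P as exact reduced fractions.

P1 indiff ⇒ q·5+(1-q)·7 = q·7+(1-q)·6 ⇒ q(-2) = (1-q)(-1) ⇒ q = 1/3
P2 indiff ⇒ p·9+(1-p)·7 = p·1+(1-p)·9 ⇒ p(8) = (1-p)(2) ⇒ p = 1/5

P1 mixes 1/5 on A; P2 mixes 1/3 on P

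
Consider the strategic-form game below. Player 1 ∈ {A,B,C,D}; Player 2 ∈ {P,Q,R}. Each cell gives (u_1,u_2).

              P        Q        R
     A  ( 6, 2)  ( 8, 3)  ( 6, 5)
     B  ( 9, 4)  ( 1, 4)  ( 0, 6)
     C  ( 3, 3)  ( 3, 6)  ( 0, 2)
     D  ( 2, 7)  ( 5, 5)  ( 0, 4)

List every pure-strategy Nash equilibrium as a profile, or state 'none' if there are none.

(A,P): not NE [P1→B gives 9>6; P2→R gives 5>2]
(A,Q): not NE [P2→R gives 5>3]
(A,R): NE
(B,P): not NE [P2→R gives 6>4]
(B,Q): not NE [P1→A gives 8>1; P2→R gives 6>4]
(B,R): not NE [P1→A gives 6>0]
(C,P): not NE [P1→B gives 9>3; P2→Q gives 6>3]
(C,Q): not NE [P1→A gives 8>3]
(C,R): not NE [P1→A gives 6>0; P2→Q gives 6>2]
(D,P): not NE [P1→B gives 9>2]
(D,Q): not NE [P1→A gives 8>5; P2→P gives 7>5]
(D,R): not NE [P1→A gives 6>0; P2→P gives 7>4]

NE set: (A,R)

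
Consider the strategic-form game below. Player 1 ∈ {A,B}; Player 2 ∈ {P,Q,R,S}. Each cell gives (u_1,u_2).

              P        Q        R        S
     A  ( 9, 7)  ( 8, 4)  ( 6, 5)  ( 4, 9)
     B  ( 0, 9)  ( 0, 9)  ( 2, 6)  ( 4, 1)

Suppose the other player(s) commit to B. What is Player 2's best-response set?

BR_2 = {P,Q}

u_2(P vs B) = 9
u_2(Q vs B) = 9
u_2(R vs B) = 6
u_2(S vs B) = 1
max payoff 9 at {P,Q}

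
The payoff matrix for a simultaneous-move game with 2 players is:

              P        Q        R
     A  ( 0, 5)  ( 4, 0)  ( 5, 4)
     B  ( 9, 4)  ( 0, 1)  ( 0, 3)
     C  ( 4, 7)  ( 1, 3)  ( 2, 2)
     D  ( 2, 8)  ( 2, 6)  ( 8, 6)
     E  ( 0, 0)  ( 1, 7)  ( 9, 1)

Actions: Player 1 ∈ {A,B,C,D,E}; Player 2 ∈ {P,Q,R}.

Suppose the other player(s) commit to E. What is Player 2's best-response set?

P2 best: {Q}

u_2(P vs E) = 0
u_2(Q vs E) = 7
u_2(R vs E) = 1
max payoff 7 at {Q}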